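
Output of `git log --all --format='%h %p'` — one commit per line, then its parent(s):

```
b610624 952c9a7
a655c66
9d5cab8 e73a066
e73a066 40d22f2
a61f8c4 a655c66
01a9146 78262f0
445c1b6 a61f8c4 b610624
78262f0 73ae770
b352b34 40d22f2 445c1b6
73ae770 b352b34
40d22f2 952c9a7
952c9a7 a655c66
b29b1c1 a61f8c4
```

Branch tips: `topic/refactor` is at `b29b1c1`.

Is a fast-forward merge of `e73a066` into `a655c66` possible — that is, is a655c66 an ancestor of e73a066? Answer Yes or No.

A fast-forward from a655c66 to e73a066 is possible iff a655c66 is an ancestor of e73a066.
Ancestors of e73a066: {40d22f2, 952c9a7, a655c66, e73a066}.
a655c66 is among them, so fast-forward is possible.

Yes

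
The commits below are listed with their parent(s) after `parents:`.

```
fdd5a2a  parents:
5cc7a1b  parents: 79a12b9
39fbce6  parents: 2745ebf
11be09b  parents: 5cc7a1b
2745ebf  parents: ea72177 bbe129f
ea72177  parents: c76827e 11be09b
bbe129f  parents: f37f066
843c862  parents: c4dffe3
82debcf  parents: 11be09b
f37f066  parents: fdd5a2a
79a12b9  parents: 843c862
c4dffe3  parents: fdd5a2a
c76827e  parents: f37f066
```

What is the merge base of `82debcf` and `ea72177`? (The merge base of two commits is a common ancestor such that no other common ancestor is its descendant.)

Ancestors of 82debcf: {11be09b, 5cc7a1b, 79a12b9, 82debcf, 843c862, c4dffe3, fdd5a2a}.
Ancestors of ea72177: {11be09b, 5cc7a1b, 79a12b9, 843c862, c4dffe3, c76827e, ea72177, f37f066, fdd5a2a}.
Common ancestors: {11be09b, 5cc7a1b, 79a12b9, 843c862, c4dffe3, fdd5a2a}.
Among these, 11be09b is not an ancestor of any other common ancestor — it is the merge base.

11be09b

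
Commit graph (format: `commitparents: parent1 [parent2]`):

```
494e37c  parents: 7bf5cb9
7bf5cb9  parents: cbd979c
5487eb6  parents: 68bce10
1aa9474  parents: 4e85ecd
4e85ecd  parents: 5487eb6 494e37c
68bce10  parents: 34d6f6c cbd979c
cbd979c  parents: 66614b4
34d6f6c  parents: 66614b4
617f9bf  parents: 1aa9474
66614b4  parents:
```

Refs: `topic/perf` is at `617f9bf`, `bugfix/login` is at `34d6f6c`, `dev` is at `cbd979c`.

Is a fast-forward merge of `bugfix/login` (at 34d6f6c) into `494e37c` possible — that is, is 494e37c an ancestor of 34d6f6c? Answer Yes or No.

No

A fast-forward from 494e37c to 34d6f6c is possible iff 494e37c is an ancestor of 34d6f6c.
Ancestors of 34d6f6c: {34d6f6c, 66614b4}.
494e37c is not among them, so fast-forward is not possible.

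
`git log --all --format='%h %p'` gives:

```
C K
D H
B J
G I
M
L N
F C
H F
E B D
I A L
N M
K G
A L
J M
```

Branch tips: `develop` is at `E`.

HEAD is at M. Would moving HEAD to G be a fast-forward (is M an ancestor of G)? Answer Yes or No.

A fast-forward from M to G is possible iff M is an ancestor of G.
Ancestors of G: {A, G, I, L, M, N}.
M is among them, so fast-forward is possible.

Yes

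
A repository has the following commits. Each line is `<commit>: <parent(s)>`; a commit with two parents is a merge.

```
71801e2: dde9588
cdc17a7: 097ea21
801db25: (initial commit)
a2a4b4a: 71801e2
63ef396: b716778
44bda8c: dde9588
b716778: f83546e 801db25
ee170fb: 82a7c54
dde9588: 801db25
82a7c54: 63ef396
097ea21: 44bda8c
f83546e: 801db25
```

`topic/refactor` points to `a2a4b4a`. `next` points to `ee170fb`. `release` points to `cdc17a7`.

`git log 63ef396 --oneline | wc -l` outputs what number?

Walking parent pointers from 63ef396: reachable set = {63ef396, 801db25, b716778, f83546e}.
That is 4 commits.

4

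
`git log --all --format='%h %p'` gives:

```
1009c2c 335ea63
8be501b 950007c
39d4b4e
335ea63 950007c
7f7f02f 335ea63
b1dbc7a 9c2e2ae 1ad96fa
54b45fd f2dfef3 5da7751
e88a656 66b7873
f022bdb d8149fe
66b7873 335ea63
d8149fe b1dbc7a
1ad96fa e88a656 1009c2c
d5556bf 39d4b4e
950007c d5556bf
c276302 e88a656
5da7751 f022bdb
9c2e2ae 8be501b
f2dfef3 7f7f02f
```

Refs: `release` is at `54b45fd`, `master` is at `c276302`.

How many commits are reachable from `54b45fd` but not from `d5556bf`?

Reachable from 54b45fd: {1009c2c, 1ad96fa, 335ea63, 39d4b4e, 54b45fd, 5da7751, 66b7873, 7f7f02f, 8be501b, 950007c, 9c2e2ae, b1dbc7a, d5556bf, d8149fe, e88a656, f022bdb, f2dfef3}.
Reachable from d5556bf: {39d4b4e, d5556bf}.
In 54b45fd's history but not d5556bf's: {1009c2c, 1ad96fa, 335ea63, 54b45fd, 5da7751, 66b7873, 7f7f02f, 8be501b, 950007c, 9c2e2ae, b1dbc7a, d8149fe, e88a656, f022bdb, f2dfef3} — 15 commits.

15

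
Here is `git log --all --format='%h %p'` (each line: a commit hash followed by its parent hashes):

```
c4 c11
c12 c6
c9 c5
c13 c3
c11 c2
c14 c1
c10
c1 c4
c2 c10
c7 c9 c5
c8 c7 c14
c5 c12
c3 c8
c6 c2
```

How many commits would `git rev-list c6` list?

Walking parent pointers from c6: reachable set = {c10, c2, c6}.
That is 3 commits.

3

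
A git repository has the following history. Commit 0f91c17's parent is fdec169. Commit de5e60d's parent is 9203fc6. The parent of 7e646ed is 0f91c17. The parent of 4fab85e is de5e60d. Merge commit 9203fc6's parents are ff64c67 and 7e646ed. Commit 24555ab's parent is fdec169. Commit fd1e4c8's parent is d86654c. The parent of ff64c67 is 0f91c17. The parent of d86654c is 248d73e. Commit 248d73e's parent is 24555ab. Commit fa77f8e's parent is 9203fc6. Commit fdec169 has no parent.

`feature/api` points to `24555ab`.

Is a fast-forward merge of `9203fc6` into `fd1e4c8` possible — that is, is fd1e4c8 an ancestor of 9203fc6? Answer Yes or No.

A fast-forward from fd1e4c8 to 9203fc6 is possible iff fd1e4c8 is an ancestor of 9203fc6.
Ancestors of 9203fc6: {0f91c17, 7e646ed, 9203fc6, fdec169, ff64c67}.
fd1e4c8 is not among them, so fast-forward is not possible.

No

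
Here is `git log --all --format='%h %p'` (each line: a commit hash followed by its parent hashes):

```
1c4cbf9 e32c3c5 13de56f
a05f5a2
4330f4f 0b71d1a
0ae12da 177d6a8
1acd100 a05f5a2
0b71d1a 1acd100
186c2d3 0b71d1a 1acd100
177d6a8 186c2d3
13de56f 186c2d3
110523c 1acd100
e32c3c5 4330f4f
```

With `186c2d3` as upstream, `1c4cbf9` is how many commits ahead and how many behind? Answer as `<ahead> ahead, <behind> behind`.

Reachable from 1c4cbf9: {0b71d1a, 13de56f, 186c2d3, 1acd100, 1c4cbf9, 4330f4f, a05f5a2, e32c3c5}.
Reachable from 186c2d3: {0b71d1a, 186c2d3, 1acd100, a05f5a2}.
Only in 1c4cbf9's history (ahead): {13de56f, 1c4cbf9, 4330f4f, e32c3c5} — 4.
Only in 186c2d3's history (behind): {} — 0.

4 ahead, 0 behind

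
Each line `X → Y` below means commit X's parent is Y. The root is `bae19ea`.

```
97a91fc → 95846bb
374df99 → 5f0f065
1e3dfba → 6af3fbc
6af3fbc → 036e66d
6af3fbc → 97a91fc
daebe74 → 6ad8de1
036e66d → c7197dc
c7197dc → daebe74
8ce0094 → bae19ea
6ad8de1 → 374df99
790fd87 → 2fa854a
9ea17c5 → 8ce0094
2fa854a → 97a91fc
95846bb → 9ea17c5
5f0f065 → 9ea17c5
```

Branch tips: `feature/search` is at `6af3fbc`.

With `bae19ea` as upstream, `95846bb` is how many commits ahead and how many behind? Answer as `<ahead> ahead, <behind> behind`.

Reachable from 95846bb: {8ce0094, 95846bb, 9ea17c5, bae19ea}.
Reachable from bae19ea: {bae19ea}.
Only in 95846bb's history (ahead): {8ce0094, 95846bb, 9ea17c5} — 3.
Only in bae19ea's history (behind): {} — 0.

3 ahead, 0 behind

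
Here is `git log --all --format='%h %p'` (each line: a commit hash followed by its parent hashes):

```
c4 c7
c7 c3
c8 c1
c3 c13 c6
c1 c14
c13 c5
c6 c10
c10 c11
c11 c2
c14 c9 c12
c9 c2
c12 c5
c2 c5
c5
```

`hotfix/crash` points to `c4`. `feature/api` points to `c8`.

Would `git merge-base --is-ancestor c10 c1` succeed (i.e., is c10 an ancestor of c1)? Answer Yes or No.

Ancestors of c1: {c1, c12, c14, c2, c5, c9}.
c10 is not in that set, so it is not an ancestor of c1.

No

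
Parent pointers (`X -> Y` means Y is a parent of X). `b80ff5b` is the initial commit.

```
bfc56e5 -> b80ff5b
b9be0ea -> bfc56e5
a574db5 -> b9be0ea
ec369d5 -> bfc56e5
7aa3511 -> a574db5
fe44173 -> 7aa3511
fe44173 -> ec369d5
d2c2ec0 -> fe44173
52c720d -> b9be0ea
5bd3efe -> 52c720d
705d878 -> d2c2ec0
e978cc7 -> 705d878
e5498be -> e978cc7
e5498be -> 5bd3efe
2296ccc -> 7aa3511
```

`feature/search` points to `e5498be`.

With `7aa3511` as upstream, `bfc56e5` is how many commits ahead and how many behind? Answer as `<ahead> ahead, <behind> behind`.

0 ahead, 3 behind

Reachable from bfc56e5: {b80ff5b, bfc56e5}.
Reachable from 7aa3511: {7aa3511, a574db5, b80ff5b, b9be0ea, bfc56e5}.
Only in bfc56e5's history (ahead): {} — 0.
Only in 7aa3511's history (behind): {7aa3511, a574db5, b9be0ea} — 3.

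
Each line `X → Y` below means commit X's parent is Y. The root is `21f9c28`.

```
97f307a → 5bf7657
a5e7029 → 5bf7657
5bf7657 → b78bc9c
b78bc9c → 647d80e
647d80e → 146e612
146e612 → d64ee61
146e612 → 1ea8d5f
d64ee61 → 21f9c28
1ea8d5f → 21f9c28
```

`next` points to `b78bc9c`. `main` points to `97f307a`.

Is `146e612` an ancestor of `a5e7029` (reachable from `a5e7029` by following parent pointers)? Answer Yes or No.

Yes

Ancestors of a5e7029 (commits reachable by following parents): {146e612, 1ea8d5f, 21f9c28, 5bf7657, 647d80e, a5e7029, b78bc9c, d64ee61}.
146e612 is in that set, so it is an ancestor of a5e7029.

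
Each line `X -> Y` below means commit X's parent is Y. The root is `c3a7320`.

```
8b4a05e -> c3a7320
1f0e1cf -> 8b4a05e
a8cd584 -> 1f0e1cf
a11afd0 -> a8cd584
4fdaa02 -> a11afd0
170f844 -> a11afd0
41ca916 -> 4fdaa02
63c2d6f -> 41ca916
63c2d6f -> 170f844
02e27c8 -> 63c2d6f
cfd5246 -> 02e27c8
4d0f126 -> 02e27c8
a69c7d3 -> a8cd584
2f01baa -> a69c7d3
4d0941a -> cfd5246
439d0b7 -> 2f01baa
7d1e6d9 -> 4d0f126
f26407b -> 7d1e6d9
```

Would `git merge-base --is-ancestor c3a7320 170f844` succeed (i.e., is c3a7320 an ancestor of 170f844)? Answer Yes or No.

Yes

Ancestors of 170f844 (commits reachable by following parents): {170f844, 1f0e1cf, 8b4a05e, a11afd0, a8cd584, c3a7320}.
c3a7320 is in that set, so it is an ancestor of 170f844.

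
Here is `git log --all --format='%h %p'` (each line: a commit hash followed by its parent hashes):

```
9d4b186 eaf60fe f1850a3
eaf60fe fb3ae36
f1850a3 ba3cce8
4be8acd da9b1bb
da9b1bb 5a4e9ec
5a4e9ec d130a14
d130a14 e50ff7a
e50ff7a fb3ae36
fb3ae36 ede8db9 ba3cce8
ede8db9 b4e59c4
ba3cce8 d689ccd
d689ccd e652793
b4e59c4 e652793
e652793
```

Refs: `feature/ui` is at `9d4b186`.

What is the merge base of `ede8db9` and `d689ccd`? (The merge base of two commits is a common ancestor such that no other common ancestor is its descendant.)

e652793

Ancestors of ede8db9: {b4e59c4, e652793, ede8db9}.
Ancestors of d689ccd: {d689ccd, e652793}.
Common ancestors: {e652793}.
The only common ancestor is e652793, so it is the merge base.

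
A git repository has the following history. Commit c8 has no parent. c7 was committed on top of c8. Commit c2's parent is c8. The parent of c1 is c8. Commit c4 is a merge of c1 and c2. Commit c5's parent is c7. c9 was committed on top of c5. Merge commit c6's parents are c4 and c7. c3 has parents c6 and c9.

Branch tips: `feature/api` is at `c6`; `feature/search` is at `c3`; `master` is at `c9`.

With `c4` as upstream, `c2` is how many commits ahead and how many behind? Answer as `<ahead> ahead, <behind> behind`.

Reachable from c2: {c2, c8}.
Reachable from c4: {c1, c2, c4, c8}.
Only in c2's history (ahead): {} — 0.
Only in c4's history (behind): {c1, c4} — 2.

0 ahead, 2 behind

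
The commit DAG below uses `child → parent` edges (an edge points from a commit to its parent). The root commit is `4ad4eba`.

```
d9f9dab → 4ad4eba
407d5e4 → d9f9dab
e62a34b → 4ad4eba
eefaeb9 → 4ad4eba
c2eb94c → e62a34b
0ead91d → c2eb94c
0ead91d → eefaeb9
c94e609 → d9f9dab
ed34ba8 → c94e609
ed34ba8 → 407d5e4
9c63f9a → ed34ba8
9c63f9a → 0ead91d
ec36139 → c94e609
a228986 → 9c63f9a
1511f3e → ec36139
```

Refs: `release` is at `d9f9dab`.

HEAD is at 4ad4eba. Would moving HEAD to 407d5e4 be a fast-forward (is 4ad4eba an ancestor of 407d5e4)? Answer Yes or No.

A fast-forward from 4ad4eba to 407d5e4 is possible iff 4ad4eba is an ancestor of 407d5e4.
Ancestors of 407d5e4: {407d5e4, 4ad4eba, d9f9dab}.
4ad4eba is among them, so fast-forward is possible.

Yes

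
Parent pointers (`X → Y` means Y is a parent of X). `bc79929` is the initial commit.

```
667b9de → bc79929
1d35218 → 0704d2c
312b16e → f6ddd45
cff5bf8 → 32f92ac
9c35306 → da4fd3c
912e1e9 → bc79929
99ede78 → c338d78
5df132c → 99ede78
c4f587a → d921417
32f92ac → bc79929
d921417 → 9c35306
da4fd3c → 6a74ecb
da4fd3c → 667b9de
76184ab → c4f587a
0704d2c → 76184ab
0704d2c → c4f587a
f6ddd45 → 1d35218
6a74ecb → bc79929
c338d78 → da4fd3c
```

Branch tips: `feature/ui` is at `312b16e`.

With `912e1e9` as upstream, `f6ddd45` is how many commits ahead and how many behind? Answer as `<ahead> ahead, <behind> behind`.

10 ahead, 1 behind

Reachable from f6ddd45: {0704d2c, 1d35218, 667b9de, 6a74ecb, 76184ab, 9c35306, bc79929, c4f587a, d921417, da4fd3c, f6ddd45}.
Reachable from 912e1e9: {912e1e9, bc79929}.
Only in f6ddd45's history (ahead): {0704d2c, 1d35218, 667b9de, 6a74ecb, 76184ab, 9c35306, c4f587a, d921417, da4fd3c, f6ddd45} — 10.
Only in 912e1e9's history (behind): {912e1e9} — 1.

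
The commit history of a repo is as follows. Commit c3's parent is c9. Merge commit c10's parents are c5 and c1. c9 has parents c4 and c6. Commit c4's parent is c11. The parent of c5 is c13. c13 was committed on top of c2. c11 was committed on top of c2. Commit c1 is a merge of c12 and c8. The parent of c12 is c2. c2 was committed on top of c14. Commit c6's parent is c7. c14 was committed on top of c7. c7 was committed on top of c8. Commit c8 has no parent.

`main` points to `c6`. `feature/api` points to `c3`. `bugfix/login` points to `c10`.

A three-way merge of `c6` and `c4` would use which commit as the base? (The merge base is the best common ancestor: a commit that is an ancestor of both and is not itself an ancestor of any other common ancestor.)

Ancestors of c6: {c6, c7, c8}.
Ancestors of c4: {c11, c14, c2, c4, c7, c8}.
Common ancestors: {c7, c8}.
Among these, c7 is not an ancestor of any other common ancestor — it is the merge base.

c7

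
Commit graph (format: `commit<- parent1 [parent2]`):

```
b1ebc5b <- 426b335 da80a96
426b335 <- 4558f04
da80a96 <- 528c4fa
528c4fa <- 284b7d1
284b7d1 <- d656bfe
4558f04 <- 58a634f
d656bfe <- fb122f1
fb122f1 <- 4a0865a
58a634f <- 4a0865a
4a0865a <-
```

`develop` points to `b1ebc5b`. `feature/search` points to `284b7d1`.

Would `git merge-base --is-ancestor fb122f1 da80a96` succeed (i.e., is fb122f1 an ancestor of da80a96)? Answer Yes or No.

Yes

Ancestors of da80a96 (commits reachable by following parents): {284b7d1, 4a0865a, 528c4fa, d656bfe, da80a96, fb122f1}.
fb122f1 is in that set, so it is an ancestor of da80a96.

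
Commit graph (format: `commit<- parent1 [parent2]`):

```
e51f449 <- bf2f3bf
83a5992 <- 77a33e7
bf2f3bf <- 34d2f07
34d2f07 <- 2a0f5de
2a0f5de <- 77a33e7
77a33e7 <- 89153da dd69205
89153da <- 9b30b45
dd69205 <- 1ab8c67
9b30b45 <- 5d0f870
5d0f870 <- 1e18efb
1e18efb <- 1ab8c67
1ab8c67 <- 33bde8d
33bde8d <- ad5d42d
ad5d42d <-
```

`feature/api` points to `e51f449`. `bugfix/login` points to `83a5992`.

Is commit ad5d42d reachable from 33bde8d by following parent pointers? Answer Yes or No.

Ancestors of 33bde8d (commits reachable by following parents): {33bde8d, ad5d42d}.
ad5d42d is in that set, so it is an ancestor of 33bde8d.

Yes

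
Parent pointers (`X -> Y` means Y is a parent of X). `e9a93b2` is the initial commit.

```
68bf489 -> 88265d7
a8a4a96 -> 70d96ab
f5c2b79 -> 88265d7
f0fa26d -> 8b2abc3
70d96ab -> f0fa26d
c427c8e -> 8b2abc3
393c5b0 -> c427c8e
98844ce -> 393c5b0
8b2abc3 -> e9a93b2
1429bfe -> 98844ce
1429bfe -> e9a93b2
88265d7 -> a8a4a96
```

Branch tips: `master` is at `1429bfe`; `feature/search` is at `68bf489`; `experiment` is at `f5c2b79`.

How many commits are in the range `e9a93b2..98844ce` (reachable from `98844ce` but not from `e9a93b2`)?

Reachable from 98844ce: {393c5b0, 8b2abc3, 98844ce, c427c8e, e9a93b2}.
Reachable from e9a93b2: {e9a93b2}.
In 98844ce's history but not e9a93b2's: {393c5b0, 8b2abc3, 98844ce, c427c8e} — 4 commits.

4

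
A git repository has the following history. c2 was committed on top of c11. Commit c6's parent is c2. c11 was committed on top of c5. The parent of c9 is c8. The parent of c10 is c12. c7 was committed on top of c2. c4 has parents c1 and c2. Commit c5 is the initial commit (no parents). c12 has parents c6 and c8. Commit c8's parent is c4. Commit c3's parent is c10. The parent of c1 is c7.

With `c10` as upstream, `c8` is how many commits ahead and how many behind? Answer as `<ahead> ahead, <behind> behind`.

0 ahead, 3 behind

Reachable from c8: {c1, c11, c2, c4, c5, c7, c8}.
Reachable from c10: {c1, c10, c11, c12, c2, c4, c5, c6, c7, c8}.
Only in c8's history (ahead): {} — 0.
Only in c10's history (behind): {c10, c12, c6} — 3.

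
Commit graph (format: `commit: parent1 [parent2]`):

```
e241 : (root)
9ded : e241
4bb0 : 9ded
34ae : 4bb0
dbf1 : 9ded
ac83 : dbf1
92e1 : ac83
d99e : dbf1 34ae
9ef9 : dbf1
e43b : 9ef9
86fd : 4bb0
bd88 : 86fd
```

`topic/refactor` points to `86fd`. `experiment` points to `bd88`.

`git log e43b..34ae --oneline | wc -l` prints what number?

2

Reachable from 34ae: {34ae, 4bb0, 9ded, e241}.
Reachable from e43b: {9ded, 9ef9, dbf1, e241, e43b}.
In 34ae's history but not e43b's: {34ae, 4bb0} — 2 commits.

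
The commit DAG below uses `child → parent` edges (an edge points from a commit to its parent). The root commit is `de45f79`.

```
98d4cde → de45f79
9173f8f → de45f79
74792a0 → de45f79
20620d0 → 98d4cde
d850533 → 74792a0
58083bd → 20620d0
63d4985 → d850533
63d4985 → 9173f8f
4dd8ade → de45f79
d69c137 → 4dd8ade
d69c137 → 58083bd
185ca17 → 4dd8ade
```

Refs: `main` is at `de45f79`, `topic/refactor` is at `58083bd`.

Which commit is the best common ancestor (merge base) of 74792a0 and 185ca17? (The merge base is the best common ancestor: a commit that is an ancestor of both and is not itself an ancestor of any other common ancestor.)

Ancestors of 74792a0: {74792a0, de45f79}.
Ancestors of 185ca17: {185ca17, 4dd8ade, de45f79}.
Common ancestors: {de45f79}.
The only common ancestor is de45f79, so it is the merge base.

de45f79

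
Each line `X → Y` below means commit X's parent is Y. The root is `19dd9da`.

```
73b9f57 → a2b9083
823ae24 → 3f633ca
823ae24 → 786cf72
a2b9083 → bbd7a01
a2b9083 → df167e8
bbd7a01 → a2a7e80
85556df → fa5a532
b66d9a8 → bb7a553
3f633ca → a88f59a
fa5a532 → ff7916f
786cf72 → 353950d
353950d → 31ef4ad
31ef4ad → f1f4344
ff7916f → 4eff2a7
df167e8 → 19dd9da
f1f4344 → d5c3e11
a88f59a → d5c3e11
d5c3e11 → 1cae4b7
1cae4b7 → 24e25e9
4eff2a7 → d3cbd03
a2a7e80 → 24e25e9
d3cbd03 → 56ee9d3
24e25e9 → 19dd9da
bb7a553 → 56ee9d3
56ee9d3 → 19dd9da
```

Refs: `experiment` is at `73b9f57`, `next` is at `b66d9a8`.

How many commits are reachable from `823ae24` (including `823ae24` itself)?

11

Walking parent pointers from 823ae24: reachable set = {19dd9da, 1cae4b7, 24e25e9, 31ef4ad, 353950d, 3f633ca, 786cf72, 823ae24, a88f59a, d5c3e11, f1f4344}.
That is 11 commits.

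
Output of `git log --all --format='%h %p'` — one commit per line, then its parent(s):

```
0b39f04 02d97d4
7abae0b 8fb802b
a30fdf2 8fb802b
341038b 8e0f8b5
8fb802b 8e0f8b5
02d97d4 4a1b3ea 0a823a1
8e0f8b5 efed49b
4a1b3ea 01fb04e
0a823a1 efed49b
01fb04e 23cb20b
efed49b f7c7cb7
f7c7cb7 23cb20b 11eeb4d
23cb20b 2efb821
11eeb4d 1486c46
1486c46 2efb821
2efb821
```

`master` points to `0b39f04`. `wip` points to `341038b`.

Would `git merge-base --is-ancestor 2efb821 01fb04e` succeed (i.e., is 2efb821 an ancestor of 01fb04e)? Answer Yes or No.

Yes

Ancestors of 01fb04e (commits reachable by following parents): {01fb04e, 23cb20b, 2efb821}.
2efb821 is in that set, so it is an ancestor of 01fb04e.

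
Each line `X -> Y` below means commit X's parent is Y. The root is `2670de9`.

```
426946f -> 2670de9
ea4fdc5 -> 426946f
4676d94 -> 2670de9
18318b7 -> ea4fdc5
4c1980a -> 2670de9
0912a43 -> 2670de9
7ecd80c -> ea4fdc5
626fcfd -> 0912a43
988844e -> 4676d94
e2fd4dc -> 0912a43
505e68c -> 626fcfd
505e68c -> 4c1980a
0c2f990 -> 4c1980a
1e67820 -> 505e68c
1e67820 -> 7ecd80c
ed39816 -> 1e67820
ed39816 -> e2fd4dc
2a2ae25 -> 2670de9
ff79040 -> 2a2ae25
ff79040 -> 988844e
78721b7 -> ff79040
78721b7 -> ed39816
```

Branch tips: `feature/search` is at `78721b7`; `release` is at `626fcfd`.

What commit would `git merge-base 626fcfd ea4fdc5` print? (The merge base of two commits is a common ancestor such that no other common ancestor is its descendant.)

2670de9

Ancestors of 626fcfd: {0912a43, 2670de9, 626fcfd}.
Ancestors of ea4fdc5: {2670de9, 426946f, ea4fdc5}.
Common ancestors: {2670de9}.
The only common ancestor is 2670de9, so it is the merge base.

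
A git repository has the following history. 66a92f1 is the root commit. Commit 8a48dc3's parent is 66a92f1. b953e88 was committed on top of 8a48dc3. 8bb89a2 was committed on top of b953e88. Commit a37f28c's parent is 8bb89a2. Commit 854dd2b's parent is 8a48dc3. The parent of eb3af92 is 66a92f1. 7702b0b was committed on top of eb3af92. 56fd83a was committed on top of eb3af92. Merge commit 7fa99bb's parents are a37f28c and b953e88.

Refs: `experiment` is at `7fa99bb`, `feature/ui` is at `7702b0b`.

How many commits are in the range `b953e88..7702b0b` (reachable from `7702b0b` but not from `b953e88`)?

2

Reachable from 7702b0b: {66a92f1, 7702b0b, eb3af92}.
Reachable from b953e88: {66a92f1, 8a48dc3, b953e88}.
In 7702b0b's history but not b953e88's: {7702b0b, eb3af92} — 2 commits.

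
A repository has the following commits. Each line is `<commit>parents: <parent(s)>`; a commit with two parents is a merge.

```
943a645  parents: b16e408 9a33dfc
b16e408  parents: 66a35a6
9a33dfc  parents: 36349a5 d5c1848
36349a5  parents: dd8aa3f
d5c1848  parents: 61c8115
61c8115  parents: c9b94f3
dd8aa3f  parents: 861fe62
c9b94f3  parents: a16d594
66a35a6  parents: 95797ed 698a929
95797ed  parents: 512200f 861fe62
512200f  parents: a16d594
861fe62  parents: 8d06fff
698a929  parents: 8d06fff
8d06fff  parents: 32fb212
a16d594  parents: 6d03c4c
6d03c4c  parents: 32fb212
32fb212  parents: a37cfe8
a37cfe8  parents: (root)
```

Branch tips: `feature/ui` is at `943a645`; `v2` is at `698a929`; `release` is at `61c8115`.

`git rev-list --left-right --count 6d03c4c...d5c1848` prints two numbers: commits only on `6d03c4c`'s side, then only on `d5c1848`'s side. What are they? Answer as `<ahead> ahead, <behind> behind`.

Reachable from 6d03c4c: {32fb212, 6d03c4c, a37cfe8}.
Reachable from d5c1848: {32fb212, 61c8115, 6d03c4c, a16d594, a37cfe8, c9b94f3, d5c1848}.
Only in 6d03c4c's history (ahead): {} — 0.
Only in d5c1848's history (behind): {61c8115, a16d594, c9b94f3, d5c1848} — 4.

0 ahead, 4 behind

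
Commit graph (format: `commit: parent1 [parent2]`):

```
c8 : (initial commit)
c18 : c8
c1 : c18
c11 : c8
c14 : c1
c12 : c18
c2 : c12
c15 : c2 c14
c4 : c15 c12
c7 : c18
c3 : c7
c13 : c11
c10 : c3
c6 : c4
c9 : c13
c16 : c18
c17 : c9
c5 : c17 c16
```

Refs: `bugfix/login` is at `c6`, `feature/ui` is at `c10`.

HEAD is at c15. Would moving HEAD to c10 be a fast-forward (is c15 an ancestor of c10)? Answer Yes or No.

No

A fast-forward from c15 to c10 is possible iff c15 is an ancestor of c10.
Ancestors of c10: {c10, c18, c3, c7, c8}.
c15 is not among them, so fast-forward is not possible.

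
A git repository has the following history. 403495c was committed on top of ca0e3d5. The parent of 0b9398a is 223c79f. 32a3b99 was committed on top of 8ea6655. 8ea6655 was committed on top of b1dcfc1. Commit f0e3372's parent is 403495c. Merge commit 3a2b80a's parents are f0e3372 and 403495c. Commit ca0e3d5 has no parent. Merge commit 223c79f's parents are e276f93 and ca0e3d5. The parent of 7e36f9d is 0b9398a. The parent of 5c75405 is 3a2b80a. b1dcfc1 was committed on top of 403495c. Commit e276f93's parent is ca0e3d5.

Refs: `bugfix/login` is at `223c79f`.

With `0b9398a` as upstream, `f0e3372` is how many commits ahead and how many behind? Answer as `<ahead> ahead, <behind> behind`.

Reachable from f0e3372: {403495c, ca0e3d5, f0e3372}.
Reachable from 0b9398a: {0b9398a, 223c79f, ca0e3d5, e276f93}.
Only in f0e3372's history (ahead): {403495c, f0e3372} — 2.
Only in 0b9398a's history (behind): {0b9398a, 223c79f, e276f93} — 3.

2 ahead, 3 behind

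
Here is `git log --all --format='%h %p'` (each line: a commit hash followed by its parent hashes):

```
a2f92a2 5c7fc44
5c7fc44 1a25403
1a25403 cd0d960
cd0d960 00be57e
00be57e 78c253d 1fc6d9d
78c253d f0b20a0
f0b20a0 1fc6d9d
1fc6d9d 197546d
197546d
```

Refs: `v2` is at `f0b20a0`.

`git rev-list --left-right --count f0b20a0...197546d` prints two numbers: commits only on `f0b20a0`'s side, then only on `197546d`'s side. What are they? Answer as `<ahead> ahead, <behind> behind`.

2 ahead, 0 behind

Reachable from f0b20a0: {197546d, 1fc6d9d, f0b20a0}.
Reachable from 197546d: {197546d}.
Only in f0b20a0's history (ahead): {1fc6d9d, f0b20a0} — 2.
Only in 197546d's history (behind): {} — 0.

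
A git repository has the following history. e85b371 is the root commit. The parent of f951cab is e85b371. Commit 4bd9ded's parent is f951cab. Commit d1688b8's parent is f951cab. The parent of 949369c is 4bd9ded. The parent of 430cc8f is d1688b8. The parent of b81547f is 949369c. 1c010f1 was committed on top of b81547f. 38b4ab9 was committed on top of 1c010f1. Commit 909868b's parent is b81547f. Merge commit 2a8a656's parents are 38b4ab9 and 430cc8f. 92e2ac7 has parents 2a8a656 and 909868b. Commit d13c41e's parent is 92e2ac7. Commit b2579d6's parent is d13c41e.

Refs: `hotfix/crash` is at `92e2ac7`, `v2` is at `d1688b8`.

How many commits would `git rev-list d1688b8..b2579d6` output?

11

Reachable from b2579d6: {1c010f1, 2a8a656, 38b4ab9, 430cc8f, 4bd9ded, 909868b, 92e2ac7, 949369c, b2579d6, b81547f, d13c41e, d1688b8, e85b371, f951cab}.
Reachable from d1688b8: {d1688b8, e85b371, f951cab}.
In b2579d6's history but not d1688b8's: {1c010f1, 2a8a656, 38b4ab9, 430cc8f, 4bd9ded, 909868b, 92e2ac7, 949369c, b2579d6, b81547f, d13c41e} — 11 commits.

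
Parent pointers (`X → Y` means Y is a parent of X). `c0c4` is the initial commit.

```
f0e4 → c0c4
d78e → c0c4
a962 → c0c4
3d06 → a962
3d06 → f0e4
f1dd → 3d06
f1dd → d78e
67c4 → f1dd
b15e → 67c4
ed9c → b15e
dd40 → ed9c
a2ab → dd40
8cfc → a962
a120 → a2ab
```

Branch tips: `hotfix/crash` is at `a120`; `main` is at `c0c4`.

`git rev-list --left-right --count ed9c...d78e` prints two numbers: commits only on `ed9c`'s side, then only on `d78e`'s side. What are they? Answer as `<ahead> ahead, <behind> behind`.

7 ahead, 0 behind

Reachable from ed9c: {3d06, 67c4, a962, b15e, c0c4, d78e, ed9c, f0e4, f1dd}.
Reachable from d78e: {c0c4, d78e}.
Only in ed9c's history (ahead): {3d06, 67c4, a962, b15e, ed9c, f0e4, f1dd} — 7.
Only in d78e's history (behind): {} — 0.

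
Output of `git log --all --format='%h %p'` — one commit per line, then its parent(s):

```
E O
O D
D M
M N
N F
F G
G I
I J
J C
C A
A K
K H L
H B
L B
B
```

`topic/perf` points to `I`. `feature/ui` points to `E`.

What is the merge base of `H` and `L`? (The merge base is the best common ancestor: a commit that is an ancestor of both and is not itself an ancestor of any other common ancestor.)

Ancestors of H: {B, H}.
Ancestors of L: {B, L}.
Common ancestors: {B}.
The only common ancestor is B, so it is the merge base.

B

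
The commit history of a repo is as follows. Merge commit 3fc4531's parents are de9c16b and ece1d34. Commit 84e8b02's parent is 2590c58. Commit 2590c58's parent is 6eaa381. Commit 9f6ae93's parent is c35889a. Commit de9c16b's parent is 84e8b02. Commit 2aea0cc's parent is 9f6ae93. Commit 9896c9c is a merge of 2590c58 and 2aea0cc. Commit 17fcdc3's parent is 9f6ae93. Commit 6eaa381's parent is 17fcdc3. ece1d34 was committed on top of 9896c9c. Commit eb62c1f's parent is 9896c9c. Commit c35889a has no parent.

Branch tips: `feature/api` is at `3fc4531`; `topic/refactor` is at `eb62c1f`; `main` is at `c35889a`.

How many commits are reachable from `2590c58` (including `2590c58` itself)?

5

Walking parent pointers from 2590c58: reachable set = {17fcdc3, 2590c58, 6eaa381, 9f6ae93, c35889a}.
That is 5 commits.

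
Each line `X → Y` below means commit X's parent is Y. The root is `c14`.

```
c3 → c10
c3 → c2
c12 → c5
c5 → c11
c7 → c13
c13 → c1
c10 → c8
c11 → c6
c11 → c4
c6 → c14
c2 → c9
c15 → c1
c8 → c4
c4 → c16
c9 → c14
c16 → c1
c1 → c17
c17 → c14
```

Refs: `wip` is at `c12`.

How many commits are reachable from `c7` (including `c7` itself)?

Walking parent pointers from c7: reachable set = {c1, c13, c14, c17, c7}.
That is 5 commits.

5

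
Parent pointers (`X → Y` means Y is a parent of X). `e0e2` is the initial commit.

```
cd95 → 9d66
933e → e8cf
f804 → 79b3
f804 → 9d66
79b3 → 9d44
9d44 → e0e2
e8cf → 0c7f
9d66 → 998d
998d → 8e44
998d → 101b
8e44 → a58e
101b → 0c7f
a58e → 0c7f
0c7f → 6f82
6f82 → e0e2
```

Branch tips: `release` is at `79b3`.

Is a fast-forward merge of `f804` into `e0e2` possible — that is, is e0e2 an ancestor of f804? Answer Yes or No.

Yes

A fast-forward from e0e2 to f804 is possible iff e0e2 is an ancestor of f804.
Ancestors of f804: {0c7f, 101b, 6f82, 79b3, 8e44, 998d, 9d44, 9d66, a58e, e0e2, f804}.
e0e2 is among them, so fast-forward is possible.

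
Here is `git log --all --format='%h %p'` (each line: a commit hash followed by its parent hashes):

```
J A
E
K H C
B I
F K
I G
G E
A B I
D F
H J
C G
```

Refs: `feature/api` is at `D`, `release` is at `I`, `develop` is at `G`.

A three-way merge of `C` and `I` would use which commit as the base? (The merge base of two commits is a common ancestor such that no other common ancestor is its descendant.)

G

Ancestors of C: {C, E, G}.
Ancestors of I: {E, G, I}.
Common ancestors: {E, G}.
Among these, G is not an ancestor of any other common ancestor — it is the merge base.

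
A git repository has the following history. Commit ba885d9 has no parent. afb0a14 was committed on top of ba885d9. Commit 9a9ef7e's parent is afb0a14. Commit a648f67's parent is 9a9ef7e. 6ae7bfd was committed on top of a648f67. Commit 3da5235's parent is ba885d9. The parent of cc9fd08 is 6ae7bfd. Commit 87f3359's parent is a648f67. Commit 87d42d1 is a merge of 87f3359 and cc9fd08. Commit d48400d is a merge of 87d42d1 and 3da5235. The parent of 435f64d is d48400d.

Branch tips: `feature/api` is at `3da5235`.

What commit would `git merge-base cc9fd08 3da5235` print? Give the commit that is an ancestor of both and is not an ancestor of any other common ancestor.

ba885d9

Ancestors of cc9fd08: {6ae7bfd, 9a9ef7e, a648f67, afb0a14, ba885d9, cc9fd08}.
Ancestors of 3da5235: {3da5235, ba885d9}.
Common ancestors: {ba885d9}.
The only common ancestor is ba885d9, so it is the merge base.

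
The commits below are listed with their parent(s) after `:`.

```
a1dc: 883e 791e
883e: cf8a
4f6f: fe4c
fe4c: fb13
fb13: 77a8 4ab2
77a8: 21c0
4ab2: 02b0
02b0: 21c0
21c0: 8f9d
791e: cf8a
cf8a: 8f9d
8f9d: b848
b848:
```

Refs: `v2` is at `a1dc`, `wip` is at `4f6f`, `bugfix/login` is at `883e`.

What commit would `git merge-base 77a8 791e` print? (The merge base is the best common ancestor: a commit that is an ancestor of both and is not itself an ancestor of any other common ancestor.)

Ancestors of 77a8: {21c0, 77a8, 8f9d, b848}.
Ancestors of 791e: {791e, 8f9d, b848, cf8a}.
Common ancestors: {8f9d, b848}.
Among these, 8f9d is not an ancestor of any other common ancestor — it is the merge base.

8f9d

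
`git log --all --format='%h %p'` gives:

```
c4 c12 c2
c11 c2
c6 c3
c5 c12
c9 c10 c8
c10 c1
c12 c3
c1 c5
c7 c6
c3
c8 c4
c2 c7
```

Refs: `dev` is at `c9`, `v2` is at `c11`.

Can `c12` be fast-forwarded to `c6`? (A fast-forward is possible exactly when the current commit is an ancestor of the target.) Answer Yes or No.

No

A fast-forward from c12 to c6 is possible iff c12 is an ancestor of c6.
Ancestors of c6: {c3, c6}.
c12 is not among them, so fast-forward is not possible.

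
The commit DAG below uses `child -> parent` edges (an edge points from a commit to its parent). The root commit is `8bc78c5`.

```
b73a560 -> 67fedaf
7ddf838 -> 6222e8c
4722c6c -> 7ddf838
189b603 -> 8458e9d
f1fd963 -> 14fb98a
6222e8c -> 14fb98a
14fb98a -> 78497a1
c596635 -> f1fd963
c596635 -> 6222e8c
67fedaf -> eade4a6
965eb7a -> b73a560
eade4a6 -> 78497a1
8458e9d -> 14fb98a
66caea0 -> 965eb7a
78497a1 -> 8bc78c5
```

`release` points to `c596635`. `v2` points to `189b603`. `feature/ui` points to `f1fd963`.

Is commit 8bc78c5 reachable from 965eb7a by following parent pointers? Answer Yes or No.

Yes

Ancestors of 965eb7a (commits reachable by following parents): {67fedaf, 78497a1, 8bc78c5, 965eb7a, b73a560, eade4a6}.
8bc78c5 is in that set, so it is an ancestor of 965eb7a.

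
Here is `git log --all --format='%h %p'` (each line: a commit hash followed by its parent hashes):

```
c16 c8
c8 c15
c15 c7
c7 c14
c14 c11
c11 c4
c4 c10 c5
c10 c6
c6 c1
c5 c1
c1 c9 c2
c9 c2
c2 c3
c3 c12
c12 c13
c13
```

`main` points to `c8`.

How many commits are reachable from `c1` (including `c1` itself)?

Walking parent pointers from c1: reachable set = {c1, c12, c13, c2, c3, c9}.
That is 6 commits.

6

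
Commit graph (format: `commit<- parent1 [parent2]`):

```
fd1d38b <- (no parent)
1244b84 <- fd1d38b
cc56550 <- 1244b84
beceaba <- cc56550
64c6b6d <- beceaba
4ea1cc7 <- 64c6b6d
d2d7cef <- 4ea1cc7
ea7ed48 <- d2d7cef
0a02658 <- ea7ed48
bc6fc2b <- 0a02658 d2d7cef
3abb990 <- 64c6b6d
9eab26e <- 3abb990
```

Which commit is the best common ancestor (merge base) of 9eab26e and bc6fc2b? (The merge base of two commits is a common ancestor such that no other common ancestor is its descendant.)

Ancestors of 9eab26e: {1244b84, 3abb990, 64c6b6d, 9eab26e, beceaba, cc56550, fd1d38b}.
Ancestors of bc6fc2b: {0a02658, 1244b84, 4ea1cc7, 64c6b6d, bc6fc2b, beceaba, cc56550, d2d7cef, ea7ed48, fd1d38b}.
Common ancestors: {1244b84, 64c6b6d, beceaba, cc56550, fd1d38b}.
Among these, 64c6b6d is not an ancestor of any other common ancestor — it is the merge base.

64c6b6d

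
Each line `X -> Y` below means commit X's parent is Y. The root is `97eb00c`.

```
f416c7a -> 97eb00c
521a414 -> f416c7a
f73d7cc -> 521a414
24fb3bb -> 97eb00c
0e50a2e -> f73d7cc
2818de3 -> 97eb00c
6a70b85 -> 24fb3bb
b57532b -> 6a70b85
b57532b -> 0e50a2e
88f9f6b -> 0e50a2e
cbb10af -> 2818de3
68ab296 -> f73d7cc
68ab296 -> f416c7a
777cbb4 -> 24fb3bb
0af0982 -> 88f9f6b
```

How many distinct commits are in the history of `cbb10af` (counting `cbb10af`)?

3

Walking parent pointers from cbb10af: reachable set = {2818de3, 97eb00c, cbb10af}.
That is 3 commits.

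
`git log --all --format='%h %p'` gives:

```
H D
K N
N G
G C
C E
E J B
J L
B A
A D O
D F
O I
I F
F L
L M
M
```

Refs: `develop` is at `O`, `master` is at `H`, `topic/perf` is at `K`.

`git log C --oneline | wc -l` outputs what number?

11

Walking parent pointers from C: reachable set = {A, B, C, D, E, F, I, J, L, M, O}.
That is 11 commits.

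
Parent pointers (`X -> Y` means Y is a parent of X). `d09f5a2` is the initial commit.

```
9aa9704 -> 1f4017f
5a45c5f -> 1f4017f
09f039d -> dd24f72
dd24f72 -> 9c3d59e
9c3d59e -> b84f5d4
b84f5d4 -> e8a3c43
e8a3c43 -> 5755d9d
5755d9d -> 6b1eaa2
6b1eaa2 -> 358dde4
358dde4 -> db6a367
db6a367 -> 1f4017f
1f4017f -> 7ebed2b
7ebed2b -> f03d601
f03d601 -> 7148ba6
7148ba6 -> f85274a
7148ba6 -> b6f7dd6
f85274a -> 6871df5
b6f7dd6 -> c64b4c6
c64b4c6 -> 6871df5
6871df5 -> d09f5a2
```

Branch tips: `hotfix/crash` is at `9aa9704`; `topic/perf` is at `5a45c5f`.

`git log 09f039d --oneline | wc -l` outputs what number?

18

Walking parent pointers from 09f039d: reachable set = {09f039d, 1f4017f, 358dde4, 5755d9d, 6871df5, 6b1eaa2, 7148ba6, 7ebed2b, 9c3d59e, b6f7dd6, b84f5d4, c64b4c6, d09f5a2, db6a367, dd24f72, e8a3c43, f03d601, f85274a}.
That is 18 commits.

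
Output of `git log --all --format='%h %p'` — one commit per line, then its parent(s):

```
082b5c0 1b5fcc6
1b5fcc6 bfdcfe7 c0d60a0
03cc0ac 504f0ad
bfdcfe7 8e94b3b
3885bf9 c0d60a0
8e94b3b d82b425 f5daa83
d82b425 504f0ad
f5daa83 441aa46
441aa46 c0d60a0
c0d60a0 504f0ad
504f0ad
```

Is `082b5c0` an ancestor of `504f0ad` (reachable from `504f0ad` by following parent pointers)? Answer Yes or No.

No

Ancestors of 504f0ad: {504f0ad}.
082b5c0 is not in that set, so it is not an ancestor of 504f0ad.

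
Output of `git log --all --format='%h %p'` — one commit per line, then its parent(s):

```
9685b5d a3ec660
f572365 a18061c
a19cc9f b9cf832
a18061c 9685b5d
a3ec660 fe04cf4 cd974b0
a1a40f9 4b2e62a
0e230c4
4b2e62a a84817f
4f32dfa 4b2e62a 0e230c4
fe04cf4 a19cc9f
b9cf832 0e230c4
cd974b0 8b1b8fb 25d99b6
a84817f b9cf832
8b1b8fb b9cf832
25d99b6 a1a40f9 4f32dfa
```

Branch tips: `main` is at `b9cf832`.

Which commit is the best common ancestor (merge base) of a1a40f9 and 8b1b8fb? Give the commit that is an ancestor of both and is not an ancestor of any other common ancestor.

Ancestors of a1a40f9: {0e230c4, 4b2e62a, a1a40f9, a84817f, b9cf832}.
Ancestors of 8b1b8fb: {0e230c4, 8b1b8fb, b9cf832}.
Common ancestors: {0e230c4, b9cf832}.
Among these, b9cf832 is not an ancestor of any other common ancestor — it is the merge base.

b9cf832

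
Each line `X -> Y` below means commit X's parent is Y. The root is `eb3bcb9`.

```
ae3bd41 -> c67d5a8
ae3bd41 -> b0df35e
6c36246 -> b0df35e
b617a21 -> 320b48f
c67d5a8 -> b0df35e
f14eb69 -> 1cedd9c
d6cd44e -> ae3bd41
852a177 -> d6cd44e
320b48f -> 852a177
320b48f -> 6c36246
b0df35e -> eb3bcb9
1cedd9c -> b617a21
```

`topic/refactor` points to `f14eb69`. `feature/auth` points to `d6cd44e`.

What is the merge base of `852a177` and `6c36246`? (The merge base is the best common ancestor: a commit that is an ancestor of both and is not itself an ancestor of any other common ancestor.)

b0df35e

Ancestors of 852a177: {852a177, ae3bd41, b0df35e, c67d5a8, d6cd44e, eb3bcb9}.
Ancestors of 6c36246: {6c36246, b0df35e, eb3bcb9}.
Common ancestors: {b0df35e, eb3bcb9}.
Among these, b0df35e is not an ancestor of any other common ancestor — it is the merge base.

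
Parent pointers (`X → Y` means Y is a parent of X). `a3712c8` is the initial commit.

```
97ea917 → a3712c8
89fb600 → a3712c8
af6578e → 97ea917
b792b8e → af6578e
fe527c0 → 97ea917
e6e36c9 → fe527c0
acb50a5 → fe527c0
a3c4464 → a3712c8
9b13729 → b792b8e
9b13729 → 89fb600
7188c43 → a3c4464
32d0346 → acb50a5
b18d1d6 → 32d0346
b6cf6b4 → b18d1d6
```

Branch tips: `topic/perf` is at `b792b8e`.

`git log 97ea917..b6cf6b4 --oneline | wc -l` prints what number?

Reachable from b6cf6b4: {32d0346, 97ea917, a3712c8, acb50a5, b18d1d6, b6cf6b4, fe527c0}.
Reachable from 97ea917: {97ea917, a3712c8}.
In b6cf6b4's history but not 97ea917's: {32d0346, acb50a5, b18d1d6, b6cf6b4, fe527c0} — 5 commits.

5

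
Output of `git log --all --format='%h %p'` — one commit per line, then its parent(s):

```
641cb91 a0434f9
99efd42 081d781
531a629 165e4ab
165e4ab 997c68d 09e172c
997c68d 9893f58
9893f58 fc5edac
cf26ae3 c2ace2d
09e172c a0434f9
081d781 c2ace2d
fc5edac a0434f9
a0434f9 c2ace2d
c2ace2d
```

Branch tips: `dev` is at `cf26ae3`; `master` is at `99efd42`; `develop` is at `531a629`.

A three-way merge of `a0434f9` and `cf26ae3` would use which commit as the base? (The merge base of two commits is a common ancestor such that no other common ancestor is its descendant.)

Ancestors of a0434f9: {a0434f9, c2ace2d}.
Ancestors of cf26ae3: {c2ace2d, cf26ae3}.
Common ancestors: {c2ace2d}.
The only common ancestor is c2ace2d, so it is the merge base.

c2ace2d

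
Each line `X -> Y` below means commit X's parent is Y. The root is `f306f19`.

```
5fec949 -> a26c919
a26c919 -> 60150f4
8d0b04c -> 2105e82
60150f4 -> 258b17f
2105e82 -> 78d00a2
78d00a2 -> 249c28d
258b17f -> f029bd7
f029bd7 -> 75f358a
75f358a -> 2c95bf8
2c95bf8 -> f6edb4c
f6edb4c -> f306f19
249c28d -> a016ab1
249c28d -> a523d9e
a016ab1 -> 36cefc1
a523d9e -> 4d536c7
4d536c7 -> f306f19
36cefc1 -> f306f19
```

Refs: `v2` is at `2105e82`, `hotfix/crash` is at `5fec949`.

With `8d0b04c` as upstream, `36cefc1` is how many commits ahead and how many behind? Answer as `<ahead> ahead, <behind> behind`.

Reachable from 36cefc1: {36cefc1, f306f19}.
Reachable from 8d0b04c: {2105e82, 249c28d, 36cefc1, 4d536c7, 78d00a2, 8d0b04c, a016ab1, a523d9e, f306f19}.
Only in 36cefc1's history (ahead): {} — 0.
Only in 8d0b04c's history (behind): {2105e82, 249c28d, 4d536c7, 78d00a2, 8d0b04c, a016ab1, a523d9e} — 7.

0 ahead, 7 behind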